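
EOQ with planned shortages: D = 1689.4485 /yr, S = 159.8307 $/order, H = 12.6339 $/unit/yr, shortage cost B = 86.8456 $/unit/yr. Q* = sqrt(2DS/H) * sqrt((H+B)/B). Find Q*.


sqrt(2DS/H) = 206.7516
sqrt((H+B)/B) = 1.0703
Q* = 206.7516 * 1.0703 = 221.2798

221.2798 units


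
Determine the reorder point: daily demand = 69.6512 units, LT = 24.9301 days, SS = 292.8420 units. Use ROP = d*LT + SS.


d*LT = 69.6512 * 24.9301 = 1736.4114
ROP = 1736.4114 + 292.8420 = 2029.2534

2029.2534 units


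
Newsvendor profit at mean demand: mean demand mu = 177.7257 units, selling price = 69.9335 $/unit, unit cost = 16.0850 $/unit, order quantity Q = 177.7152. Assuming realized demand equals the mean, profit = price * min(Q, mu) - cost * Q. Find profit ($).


Sales at mu = min(177.7152, 177.7257) = 177.7152
Revenue = 69.9335 * 177.7152 = 12428.2459
Total cost = 16.0850 * 177.7152 = 2858.5490
Profit = 12428.2459 - 2858.5490 = 9569.6969

9569.6969 $


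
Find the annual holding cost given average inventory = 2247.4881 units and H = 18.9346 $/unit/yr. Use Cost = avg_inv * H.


Cost = 2247.4881 * 18.9346 = 42555.2882

42555.2882 $/yr


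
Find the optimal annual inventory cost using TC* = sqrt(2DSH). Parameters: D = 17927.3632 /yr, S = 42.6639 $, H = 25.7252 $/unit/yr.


2*D*S*H = 39351901.7666
TC* = sqrt(39351901.7666) = 6273.1094

6273.1094 $/yr


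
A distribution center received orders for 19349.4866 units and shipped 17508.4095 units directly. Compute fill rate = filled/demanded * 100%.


FR = 17508.4095 / 19349.4866 * 100 = 90.4851

90.4851%


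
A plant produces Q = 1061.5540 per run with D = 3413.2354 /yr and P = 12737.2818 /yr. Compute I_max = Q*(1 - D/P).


D/P = 0.2680
1 - D/P = 0.7320
I_max = 1061.5540 * 0.7320 = 777.0872

777.0872 units


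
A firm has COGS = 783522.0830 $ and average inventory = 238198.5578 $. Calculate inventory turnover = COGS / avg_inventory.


Turnover = 783522.0830 / 238198.5578 = 3.2894

3.2894


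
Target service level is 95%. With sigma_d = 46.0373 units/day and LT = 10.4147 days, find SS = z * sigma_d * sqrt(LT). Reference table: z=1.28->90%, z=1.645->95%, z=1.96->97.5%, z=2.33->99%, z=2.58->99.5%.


From the table, SL = 95% corresponds to z = 1.645
sqrt(LT) = sqrt(10.4147) = 3.2272
SS = 1.645 * 46.0373 * 3.2272 = 244.3988

244.3988 units


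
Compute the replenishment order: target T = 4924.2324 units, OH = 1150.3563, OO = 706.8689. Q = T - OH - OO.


Inventory position = OH + OO = 1150.3563 + 706.8689 = 1857.2252
Q = 4924.2324 - 1857.2252 = 3067.0072

3067.0072 units


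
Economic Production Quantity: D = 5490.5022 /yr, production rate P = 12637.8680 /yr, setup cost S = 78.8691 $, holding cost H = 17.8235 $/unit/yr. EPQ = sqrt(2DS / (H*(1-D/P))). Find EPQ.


1 - D/P = 1 - 0.4344 = 0.5656
H*(1-D/P) = 10.0801
2DS = 866061.9341
EPQ = sqrt(85917.9221) = 293.1176

293.1176 units


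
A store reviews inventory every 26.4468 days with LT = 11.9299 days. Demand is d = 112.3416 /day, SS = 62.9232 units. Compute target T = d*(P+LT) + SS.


P + LT = 38.3767
d*(P+LT) = 112.3416 * 38.3767 = 4311.2999
T = 4311.2999 + 62.9232 = 4374.2231

4374.2231 units


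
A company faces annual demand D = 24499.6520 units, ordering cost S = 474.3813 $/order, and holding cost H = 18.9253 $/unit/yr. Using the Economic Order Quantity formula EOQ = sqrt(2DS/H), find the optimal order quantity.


2*D*S = 2 * 24499.6520 * 474.3813 = 23244353.5306
2*D*S/H = 1228215.8555
EOQ = sqrt(1228215.8555) = 1108.2490

1108.2490 units


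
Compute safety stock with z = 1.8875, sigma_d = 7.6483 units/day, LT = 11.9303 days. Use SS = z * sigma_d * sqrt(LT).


sqrt(LT) = sqrt(11.9303) = 3.4540
SS = 1.8875 * 7.6483 * 3.4540 = 49.8629

49.8629 units


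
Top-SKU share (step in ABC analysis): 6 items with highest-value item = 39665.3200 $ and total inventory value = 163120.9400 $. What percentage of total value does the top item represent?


Top item = 39665.3200
Total = 163120.9400
Percentage = 39665.3200 / 163120.9400 * 100 = 24.3165

24.3165%


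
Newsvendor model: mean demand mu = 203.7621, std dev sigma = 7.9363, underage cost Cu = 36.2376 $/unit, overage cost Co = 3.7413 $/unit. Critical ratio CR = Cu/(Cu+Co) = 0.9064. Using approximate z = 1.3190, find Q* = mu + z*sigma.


CR = Cu/(Cu+Co) = 36.2376/(36.2376+3.7413) = 0.9064
z = 1.3190
Q* = 203.7621 + 1.3190 * 7.9363 = 214.2301

214.2301 units


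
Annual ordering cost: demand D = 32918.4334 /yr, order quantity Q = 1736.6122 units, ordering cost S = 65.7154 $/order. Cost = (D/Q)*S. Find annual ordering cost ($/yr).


Number of orders = D/Q = 18.9555
Cost = 18.9555 * 65.7154 = 1245.6713

1245.6713 $/yr


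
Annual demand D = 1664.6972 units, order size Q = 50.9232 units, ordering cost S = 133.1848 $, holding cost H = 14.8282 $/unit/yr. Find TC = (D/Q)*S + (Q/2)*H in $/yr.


Ordering cost = D*S/Q = 4353.8576
Holding cost = Q*H/2 = 377.5497
TC = 4353.8576 + 377.5497 = 4731.4073

4731.4073 $/yr


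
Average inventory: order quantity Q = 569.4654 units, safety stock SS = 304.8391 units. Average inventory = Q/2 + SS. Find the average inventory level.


Q/2 = 284.7327
Avg = 284.7327 + 304.8391 = 589.5718

589.5718 units


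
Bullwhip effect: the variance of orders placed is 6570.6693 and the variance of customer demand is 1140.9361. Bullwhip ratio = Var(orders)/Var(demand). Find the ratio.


BW = 6570.6693 / 1140.9361 = 5.7590

5.7590


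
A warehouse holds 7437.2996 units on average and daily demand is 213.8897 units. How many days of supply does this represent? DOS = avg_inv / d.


DOS = 7437.2996 / 213.8897 = 34.7717

34.7717 days


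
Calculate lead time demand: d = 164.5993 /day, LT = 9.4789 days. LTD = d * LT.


LTD = 164.5993 * 9.4789 = 1560.2203

1560.2203 units


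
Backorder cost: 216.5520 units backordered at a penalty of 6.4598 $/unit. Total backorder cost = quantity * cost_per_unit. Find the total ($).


Total = 216.5520 * 6.4598 = 1398.8826

1398.8826 $


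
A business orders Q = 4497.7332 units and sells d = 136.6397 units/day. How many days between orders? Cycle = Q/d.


Cycle = 4497.7332 / 136.6397 = 32.9167

32.9167 days


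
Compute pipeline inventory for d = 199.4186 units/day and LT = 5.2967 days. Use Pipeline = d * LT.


Pipeline = 199.4186 * 5.2967 = 1056.2605

1056.2605 units


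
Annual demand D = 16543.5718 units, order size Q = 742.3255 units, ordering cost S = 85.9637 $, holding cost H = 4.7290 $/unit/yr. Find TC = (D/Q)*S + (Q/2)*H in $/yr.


Ordering cost = D*S/Q = 1915.7993
Holding cost = Q*H/2 = 1755.2286
TC = 1915.7993 + 1755.2286 = 3671.0279

3671.0279 $/yr


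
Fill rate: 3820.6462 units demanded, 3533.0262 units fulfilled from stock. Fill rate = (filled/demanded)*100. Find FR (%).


FR = 3533.0262 / 3820.6462 * 100 = 92.4720

92.4720%


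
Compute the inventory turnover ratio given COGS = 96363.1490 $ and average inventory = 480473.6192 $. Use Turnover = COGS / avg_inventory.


Turnover = 96363.1490 / 480473.6192 = 0.2006

0.2006


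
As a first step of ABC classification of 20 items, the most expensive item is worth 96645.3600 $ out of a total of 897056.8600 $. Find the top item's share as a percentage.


Top item = 96645.3600
Total = 897056.8600
Percentage = 96645.3600 / 897056.8600 * 100 = 10.7736

10.7736%


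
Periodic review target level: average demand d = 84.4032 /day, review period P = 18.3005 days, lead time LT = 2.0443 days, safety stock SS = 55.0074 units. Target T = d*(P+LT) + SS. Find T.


P + LT = 20.3448
d*(P+LT) = 84.4032 * 20.3448 = 1717.1662
T = 1717.1662 + 55.0074 = 1772.1736

1772.1736 units


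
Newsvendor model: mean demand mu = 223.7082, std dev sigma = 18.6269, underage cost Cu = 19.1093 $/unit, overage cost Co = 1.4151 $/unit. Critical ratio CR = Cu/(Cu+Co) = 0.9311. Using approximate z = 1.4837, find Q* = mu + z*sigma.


CR = Cu/(Cu+Co) = 19.1093/(19.1093+1.4151) = 0.9311
z = 1.4837
Q* = 223.7082 + 1.4837 * 18.6269 = 251.3449

251.3449 units


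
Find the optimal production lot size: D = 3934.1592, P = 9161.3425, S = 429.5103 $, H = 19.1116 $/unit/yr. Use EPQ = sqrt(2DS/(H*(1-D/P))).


1 - D/P = 1 - 0.4294 = 0.5706
H*(1-D/P) = 10.9045
2DS = 3379523.7965
EPQ = sqrt(309920.1772) = 556.7047

556.7047 units


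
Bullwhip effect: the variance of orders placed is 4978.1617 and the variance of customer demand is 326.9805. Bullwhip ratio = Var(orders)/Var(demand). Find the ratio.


BW = 4978.1617 / 326.9805 = 15.2246

15.2246


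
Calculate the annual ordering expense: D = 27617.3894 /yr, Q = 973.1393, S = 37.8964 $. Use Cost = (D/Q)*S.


Number of orders = D/Q = 28.3797
Cost = 28.3797 * 37.8964 = 1075.4880

1075.4880 $/yr


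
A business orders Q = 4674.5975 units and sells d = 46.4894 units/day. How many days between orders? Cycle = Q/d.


Cycle = 4674.5975 / 46.4894 = 100.5519

100.5519 days


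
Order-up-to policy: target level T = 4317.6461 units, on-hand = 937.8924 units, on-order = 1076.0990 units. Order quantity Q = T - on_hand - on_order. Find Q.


Inventory position = OH + OO = 937.8924 + 1076.0990 = 2013.9914
Q = 4317.6461 - 2013.9914 = 2303.6547

2303.6547 units


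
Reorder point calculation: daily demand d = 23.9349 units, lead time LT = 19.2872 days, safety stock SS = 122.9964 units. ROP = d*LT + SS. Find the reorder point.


d*LT = 23.9349 * 19.2872 = 461.6372
ROP = 461.6372 + 122.9964 = 584.6336

584.6336 units


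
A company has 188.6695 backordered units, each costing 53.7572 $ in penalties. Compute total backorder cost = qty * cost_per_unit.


Total = 188.6695 * 53.7572 = 10142.3440

10142.3440 $


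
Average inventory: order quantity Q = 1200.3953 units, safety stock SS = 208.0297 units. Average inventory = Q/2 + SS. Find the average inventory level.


Q/2 = 600.1976
Avg = 600.1976 + 208.0297 = 808.2273

808.2273 units


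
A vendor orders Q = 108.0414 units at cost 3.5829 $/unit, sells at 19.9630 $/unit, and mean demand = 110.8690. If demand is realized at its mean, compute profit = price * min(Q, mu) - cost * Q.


Sales at mu = min(108.0414, 110.8690) = 108.0414
Revenue = 19.9630 * 108.0414 = 2156.8305
Total cost = 3.5829 * 108.0414 = 387.1015
Profit = 2156.8305 - 387.1015 = 1769.7289

1769.7289 $


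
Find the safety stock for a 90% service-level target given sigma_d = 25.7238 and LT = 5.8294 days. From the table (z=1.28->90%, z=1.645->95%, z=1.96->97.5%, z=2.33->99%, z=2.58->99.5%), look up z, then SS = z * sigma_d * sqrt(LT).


From the table, SL = 90% corresponds to z = 1.28
sqrt(LT) = sqrt(5.8294) = 2.4144
SS = 1.28 * 25.7238 * 2.4144 = 79.4981

79.4981 units


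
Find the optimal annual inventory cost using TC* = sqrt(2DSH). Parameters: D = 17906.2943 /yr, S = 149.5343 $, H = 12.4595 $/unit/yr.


2*D*S*H = 66723243.5737
TC* = sqrt(66723243.5737) = 8168.4297

8168.4297 $/yr


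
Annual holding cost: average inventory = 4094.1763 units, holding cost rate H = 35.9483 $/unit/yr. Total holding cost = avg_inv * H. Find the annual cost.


Cost = 4094.1763 * 35.9483 = 147178.6779

147178.6779 $/yr


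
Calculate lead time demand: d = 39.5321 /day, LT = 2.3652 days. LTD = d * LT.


LTD = 39.5321 * 2.3652 = 93.5013

93.5013 units


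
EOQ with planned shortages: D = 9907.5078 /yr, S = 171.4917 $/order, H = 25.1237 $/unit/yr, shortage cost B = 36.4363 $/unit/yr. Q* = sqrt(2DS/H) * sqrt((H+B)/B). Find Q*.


sqrt(2DS/H) = 367.7706
sqrt((H+B)/B) = 1.2998
Q* = 367.7706 * 1.2998 = 478.0344

478.0344 units


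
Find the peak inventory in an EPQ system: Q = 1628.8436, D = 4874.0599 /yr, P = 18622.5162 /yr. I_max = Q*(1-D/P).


D/P = 0.2617
1 - D/P = 0.7383
I_max = 1628.8436 * 0.7383 = 1202.5273

1202.5273 units


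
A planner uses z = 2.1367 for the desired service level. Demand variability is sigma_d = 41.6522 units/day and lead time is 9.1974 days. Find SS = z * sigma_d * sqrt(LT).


sqrt(LT) = sqrt(9.1974) = 3.0327
SS = 2.1367 * 41.6522 * 3.0327 = 269.9069

269.9069 units


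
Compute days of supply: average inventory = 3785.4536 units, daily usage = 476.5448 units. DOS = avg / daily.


DOS = 3785.4536 / 476.5448 = 7.9435

7.9435 days


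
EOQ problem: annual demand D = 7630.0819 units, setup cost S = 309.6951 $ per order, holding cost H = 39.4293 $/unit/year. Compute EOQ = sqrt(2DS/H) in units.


2*D*S = 2 * 7630.0819 * 309.6951 = 4725997.9541
2*D*S/H = 119860.0521
EOQ = sqrt(119860.0521) = 346.2081

346.2081 units


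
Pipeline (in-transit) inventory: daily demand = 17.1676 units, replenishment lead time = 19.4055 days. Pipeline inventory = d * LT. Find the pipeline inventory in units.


Pipeline = 17.1676 * 19.4055 = 333.1459

333.1459 units


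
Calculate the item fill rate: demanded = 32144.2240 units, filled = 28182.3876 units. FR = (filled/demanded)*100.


FR = 28182.3876 / 32144.2240 * 100 = 87.6748

87.6748%


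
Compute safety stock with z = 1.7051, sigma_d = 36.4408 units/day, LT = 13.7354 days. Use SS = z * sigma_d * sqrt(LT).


sqrt(LT) = sqrt(13.7354) = 3.7061
SS = 1.7051 * 36.4408 * 3.7061 = 230.2812

230.2812 units


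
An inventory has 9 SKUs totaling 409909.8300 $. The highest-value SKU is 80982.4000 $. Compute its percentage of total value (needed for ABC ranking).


Top item = 80982.4000
Total = 409909.8300
Percentage = 80982.4000 / 409909.8300 * 100 = 19.7561

19.7561%


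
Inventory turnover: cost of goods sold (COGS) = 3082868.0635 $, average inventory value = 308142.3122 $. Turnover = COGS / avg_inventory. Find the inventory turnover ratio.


Turnover = 3082868.0635 / 308142.3122 = 10.0047

10.0047


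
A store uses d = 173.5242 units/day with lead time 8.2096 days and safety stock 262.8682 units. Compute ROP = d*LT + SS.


d*LT = 173.5242 * 8.2096 = 1424.5643
ROP = 1424.5643 + 262.8682 = 1687.4325

1687.4325 units


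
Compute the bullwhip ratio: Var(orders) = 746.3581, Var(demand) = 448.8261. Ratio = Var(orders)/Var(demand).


BW = 746.3581 / 448.8261 = 1.6629

1.6629


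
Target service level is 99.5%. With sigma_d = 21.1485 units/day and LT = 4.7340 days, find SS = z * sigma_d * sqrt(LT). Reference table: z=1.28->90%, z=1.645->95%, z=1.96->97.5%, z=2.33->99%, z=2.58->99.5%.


From the table, SL = 99.5% corresponds to z = 2.58
sqrt(LT) = sqrt(4.7340) = 2.1758
SS = 2.58 * 21.1485 * 2.1758 = 118.7171

118.7171 units


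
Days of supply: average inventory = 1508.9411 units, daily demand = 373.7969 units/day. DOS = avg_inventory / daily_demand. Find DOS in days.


DOS = 1508.9411 / 373.7969 = 4.0368

4.0368 days


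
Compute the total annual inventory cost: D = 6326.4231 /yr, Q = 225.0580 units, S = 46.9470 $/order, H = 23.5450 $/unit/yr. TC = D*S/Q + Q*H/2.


Ordering cost = D*S/Q = 1319.6891
Holding cost = Q*H/2 = 2649.4953
TC = 1319.6891 + 2649.4953 = 3969.1844

3969.1844 $/yr


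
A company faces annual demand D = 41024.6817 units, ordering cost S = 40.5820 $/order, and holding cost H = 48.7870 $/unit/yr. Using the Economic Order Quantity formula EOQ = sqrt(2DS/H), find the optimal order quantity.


2*D*S = 2 * 41024.6817 * 40.5820 = 3329727.2655
2*D*S/H = 68250.2975
EOQ = sqrt(68250.2975) = 261.2476

261.2476 units


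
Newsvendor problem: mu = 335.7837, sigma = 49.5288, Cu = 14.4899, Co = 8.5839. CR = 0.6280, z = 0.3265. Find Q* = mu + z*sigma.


CR = Cu/(Cu+Co) = 14.4899/(14.4899+8.5839) = 0.6280
z = 0.3265
Q* = 335.7837 + 0.3265 * 49.5288 = 351.9549

351.9549 units


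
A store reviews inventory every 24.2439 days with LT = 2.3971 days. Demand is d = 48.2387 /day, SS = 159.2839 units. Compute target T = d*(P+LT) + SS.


P + LT = 26.6410
d*(P+LT) = 48.2387 * 26.6410 = 1285.1272
T = 1285.1272 + 159.2839 = 1444.4111

1444.4111 units


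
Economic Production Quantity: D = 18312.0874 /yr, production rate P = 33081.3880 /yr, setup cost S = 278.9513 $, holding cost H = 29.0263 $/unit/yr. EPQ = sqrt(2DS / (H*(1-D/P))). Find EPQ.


1 - D/P = 1 - 0.5535 = 0.4465
H*(1-D/P) = 12.9589
2DS = 10216361.1719
EPQ = sqrt(788366.8448) = 887.9002

887.9002 units


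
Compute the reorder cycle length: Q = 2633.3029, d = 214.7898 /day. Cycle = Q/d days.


Cycle = 2633.3029 / 214.7898 = 12.2599

12.2599 days


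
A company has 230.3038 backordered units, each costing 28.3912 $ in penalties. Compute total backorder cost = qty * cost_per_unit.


Total = 230.3038 * 28.3912 = 6538.6012

6538.6012 $


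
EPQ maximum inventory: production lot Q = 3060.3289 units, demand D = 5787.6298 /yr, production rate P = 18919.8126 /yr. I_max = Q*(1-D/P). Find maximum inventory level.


D/P = 0.3059
1 - D/P = 0.6941
I_max = 3060.3289 * 0.6941 = 2124.1647

2124.1647 units


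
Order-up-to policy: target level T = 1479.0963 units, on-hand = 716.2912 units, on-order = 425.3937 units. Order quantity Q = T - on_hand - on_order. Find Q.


Inventory position = OH + OO = 716.2912 + 425.3937 = 1141.6849
Q = 1479.0963 - 1141.6849 = 337.4114

337.4114 units


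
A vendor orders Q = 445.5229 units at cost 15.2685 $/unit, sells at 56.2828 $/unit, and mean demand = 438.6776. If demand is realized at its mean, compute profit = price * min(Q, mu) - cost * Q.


Sales at mu = min(445.5229, 438.6776) = 438.6776
Revenue = 56.2828 * 438.6776 = 24690.0036
Total cost = 15.2685 * 445.5229 = 6802.4664
Profit = 24690.0036 - 6802.4664 = 17887.5372

17887.5372 $


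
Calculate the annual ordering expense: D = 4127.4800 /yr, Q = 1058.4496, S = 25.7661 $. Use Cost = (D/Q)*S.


Number of orders = D/Q = 3.8996
Cost = 3.8996 * 25.7661 = 100.4763

100.4763 $/yr


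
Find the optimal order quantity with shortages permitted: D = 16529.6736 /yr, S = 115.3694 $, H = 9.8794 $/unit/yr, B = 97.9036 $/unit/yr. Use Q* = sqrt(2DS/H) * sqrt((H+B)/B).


sqrt(2DS/H) = 621.3369
sqrt((H+B)/B) = 1.0492
Q* = 621.3369 * 1.0492 = 651.9330

651.9330 units


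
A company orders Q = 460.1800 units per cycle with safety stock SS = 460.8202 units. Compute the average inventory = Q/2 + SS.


Q/2 = 230.0900
Avg = 230.0900 + 460.8202 = 690.9102

690.9102 units


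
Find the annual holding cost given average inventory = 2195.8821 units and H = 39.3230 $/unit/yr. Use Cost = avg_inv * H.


Cost = 2195.8821 * 39.3230 = 86348.6718

86348.6718 $/yr


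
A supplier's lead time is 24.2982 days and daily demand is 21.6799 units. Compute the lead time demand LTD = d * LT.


LTD = 21.6799 * 24.2982 = 526.7825

526.7825 units


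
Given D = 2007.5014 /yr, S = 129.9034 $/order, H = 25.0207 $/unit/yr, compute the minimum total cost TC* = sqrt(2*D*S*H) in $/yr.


2*D*S*H = 13049859.2123
TC* = sqrt(13049859.2123) = 3612.4589

3612.4589 $/yr


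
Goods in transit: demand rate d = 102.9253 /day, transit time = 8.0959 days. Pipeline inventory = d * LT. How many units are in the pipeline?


Pipeline = 102.9253 * 8.0959 = 833.2729

833.2729 units


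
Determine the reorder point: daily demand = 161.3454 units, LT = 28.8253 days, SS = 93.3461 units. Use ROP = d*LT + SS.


d*LT = 161.3454 * 28.8253 = 4650.8296
ROP = 4650.8296 + 93.3461 = 4744.1757

4744.1757 units


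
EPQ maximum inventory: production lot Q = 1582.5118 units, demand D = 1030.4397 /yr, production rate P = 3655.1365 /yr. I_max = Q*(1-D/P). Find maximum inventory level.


D/P = 0.2819
1 - D/P = 0.7181
I_max = 1582.5118 * 0.7181 = 1136.3772

1136.3772 units


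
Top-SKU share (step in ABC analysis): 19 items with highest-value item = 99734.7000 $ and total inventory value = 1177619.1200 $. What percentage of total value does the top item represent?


Top item = 99734.7000
Total = 1177619.1200
Percentage = 99734.7000 / 1177619.1200 * 100 = 8.4692

8.4692%


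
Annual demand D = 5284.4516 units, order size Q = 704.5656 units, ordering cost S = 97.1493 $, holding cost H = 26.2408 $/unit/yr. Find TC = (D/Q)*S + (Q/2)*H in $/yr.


Ordering cost = D*S/Q = 728.6487
Holding cost = Q*H/2 = 9244.1825
TC = 728.6487 + 9244.1825 = 9972.8311

9972.8311 $/yr


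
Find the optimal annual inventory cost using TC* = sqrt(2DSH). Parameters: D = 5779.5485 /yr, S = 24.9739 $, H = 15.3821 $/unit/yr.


2*D*S*H = 4440438.9859
TC* = sqrt(4440438.9859) = 2107.2349

2107.2349 $/yr


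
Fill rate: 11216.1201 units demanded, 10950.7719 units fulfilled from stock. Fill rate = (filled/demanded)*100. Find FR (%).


FR = 10950.7719 / 11216.1201 * 100 = 97.6342

97.6342%


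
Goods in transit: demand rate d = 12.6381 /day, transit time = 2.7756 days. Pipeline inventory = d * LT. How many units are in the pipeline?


Pipeline = 12.6381 * 2.7756 = 35.0783

35.0783 units


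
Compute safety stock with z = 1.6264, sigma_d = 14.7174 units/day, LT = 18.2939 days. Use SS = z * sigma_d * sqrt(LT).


sqrt(LT) = sqrt(18.2939) = 4.2771
SS = 1.6264 * 14.7174 * 4.2771 = 102.3792

102.3792 units


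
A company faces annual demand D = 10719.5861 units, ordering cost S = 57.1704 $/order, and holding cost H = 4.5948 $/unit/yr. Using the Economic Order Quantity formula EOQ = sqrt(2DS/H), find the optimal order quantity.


2*D*S = 2 * 10719.5861 * 57.1704 = 1225686.0503
2*D*S/H = 266755.0384
EOQ = sqrt(266755.0384) = 516.4833

516.4833 units


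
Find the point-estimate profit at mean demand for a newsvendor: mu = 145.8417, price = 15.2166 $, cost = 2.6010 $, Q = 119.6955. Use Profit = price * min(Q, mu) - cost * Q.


Sales at mu = min(119.6955, 145.8417) = 119.6955
Revenue = 15.2166 * 119.6955 = 1821.3585
Total cost = 2.6010 * 119.6955 = 311.3280
Profit = 1821.3585 - 311.3280 = 1510.0305

1510.0305 $


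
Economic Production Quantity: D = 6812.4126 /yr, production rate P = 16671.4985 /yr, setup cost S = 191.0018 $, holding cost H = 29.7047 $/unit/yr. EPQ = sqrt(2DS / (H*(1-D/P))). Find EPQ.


1 - D/P = 1 - 0.4086 = 0.5914
H*(1-D/P) = 17.5666
2DS = 2602366.1379
EPQ = sqrt(148143.0275) = 384.8935

384.8935 units


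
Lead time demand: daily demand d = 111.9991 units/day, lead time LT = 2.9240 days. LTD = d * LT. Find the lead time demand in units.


LTD = 111.9991 * 2.9240 = 327.4854

327.4854 units


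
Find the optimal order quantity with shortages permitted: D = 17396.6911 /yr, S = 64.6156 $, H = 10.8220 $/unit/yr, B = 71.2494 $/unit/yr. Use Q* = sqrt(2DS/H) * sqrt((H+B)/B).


sqrt(2DS/H) = 455.7884
sqrt((H+B)/B) = 1.0733
Q* = 455.7884 * 1.0733 = 489.1799

489.1799 units


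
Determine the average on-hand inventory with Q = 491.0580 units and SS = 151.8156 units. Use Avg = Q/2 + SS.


Q/2 = 245.5290
Avg = 245.5290 + 151.8156 = 397.3446

397.3446 units


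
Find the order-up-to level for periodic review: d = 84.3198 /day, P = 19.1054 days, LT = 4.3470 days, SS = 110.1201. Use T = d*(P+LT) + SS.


P + LT = 23.4524
d*(P+LT) = 84.3198 * 23.4524 = 1977.5017
T = 1977.5017 + 110.1201 = 2087.6218

2087.6218 units


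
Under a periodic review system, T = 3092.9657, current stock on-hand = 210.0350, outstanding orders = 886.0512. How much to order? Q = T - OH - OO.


Inventory position = OH + OO = 210.0350 + 886.0512 = 1096.0862
Q = 3092.9657 - 1096.0862 = 1996.8795

1996.8795 units


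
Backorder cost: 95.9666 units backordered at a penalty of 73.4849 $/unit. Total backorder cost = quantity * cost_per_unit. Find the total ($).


Total = 95.9666 * 73.4849 = 7052.0960

7052.0960 $


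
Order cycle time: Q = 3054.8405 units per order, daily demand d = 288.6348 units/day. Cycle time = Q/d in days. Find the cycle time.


Cycle = 3054.8405 / 288.6348 = 10.5838

10.5838 days


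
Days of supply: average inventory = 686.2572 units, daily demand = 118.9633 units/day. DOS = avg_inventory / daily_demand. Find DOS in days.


DOS = 686.2572 / 118.9633 = 5.7686

5.7686 days


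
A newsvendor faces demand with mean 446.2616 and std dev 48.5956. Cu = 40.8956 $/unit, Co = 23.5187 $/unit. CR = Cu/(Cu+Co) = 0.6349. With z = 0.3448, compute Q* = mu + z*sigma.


CR = Cu/(Cu+Co) = 40.8956/(40.8956+23.5187) = 0.6349
z = 0.3448
Q* = 446.2616 + 0.3448 * 48.5956 = 463.0174

463.0174 units


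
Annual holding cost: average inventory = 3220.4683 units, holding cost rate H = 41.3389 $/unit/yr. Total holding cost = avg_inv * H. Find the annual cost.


Cost = 3220.4683 * 41.3389 = 133130.6170

133130.6170 $/yr


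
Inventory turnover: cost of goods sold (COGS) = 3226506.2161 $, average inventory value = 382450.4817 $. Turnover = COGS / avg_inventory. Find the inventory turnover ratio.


Turnover = 3226506.2161 / 382450.4817 = 8.4364

8.4364


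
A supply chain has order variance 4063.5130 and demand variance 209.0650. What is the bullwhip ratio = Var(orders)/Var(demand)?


BW = 4063.5130 / 209.0650 = 19.4366

19.4366


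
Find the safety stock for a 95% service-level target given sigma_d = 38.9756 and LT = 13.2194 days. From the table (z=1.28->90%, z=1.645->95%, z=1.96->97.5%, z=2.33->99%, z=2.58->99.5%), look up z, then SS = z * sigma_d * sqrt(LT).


From the table, SL = 95% corresponds to z = 1.645
sqrt(LT) = sqrt(13.2194) = 3.6358
SS = 1.645 * 38.9756 * 3.6358 = 233.1120

233.1120 units


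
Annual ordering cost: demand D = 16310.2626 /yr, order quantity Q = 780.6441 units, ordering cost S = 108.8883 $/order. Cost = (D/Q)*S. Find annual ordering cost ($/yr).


Number of orders = D/Q = 20.8933
Cost = 20.8933 * 108.8883 = 2275.0403

2275.0403 $/yr


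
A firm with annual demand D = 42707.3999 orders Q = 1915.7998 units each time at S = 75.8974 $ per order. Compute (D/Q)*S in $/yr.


Number of orders = D/Q = 22.2922
Cost = 22.2922 * 75.8974 = 1691.9203

1691.9203 $/yr


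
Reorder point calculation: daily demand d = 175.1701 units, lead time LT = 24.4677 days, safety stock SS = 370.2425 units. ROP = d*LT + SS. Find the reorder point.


d*LT = 175.1701 * 24.4677 = 4286.0095
ROP = 4286.0095 + 370.2425 = 4656.2520

4656.2520 units


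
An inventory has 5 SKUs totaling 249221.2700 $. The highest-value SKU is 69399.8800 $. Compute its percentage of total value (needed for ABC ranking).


Top item = 69399.8800
Total = 249221.2700
Percentage = 69399.8800 / 249221.2700 * 100 = 27.8467

27.8467%


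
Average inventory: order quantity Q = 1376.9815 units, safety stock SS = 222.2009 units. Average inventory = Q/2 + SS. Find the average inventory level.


Q/2 = 688.4908
Avg = 688.4908 + 222.2009 = 910.6916

910.6916 units


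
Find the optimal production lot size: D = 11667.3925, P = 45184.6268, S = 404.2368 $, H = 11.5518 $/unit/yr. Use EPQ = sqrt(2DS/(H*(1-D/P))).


1 - D/P = 1 - 0.2582 = 0.7418
H*(1-D/P) = 8.5689
2DS = 9432778.8171
EPQ = sqrt(1100810.3752) = 1049.1951

1049.1951 units


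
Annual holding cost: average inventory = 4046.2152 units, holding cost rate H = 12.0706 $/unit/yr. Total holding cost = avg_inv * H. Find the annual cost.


Cost = 4046.2152 * 12.0706 = 48840.2452

48840.2452 $/yr


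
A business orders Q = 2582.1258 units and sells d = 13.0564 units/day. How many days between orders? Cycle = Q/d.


Cycle = 2582.1258 / 13.0564 = 197.7671

197.7671 days


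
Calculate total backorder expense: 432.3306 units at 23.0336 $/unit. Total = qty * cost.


Total = 432.3306 * 23.0336 = 9958.1301

9958.1301 $


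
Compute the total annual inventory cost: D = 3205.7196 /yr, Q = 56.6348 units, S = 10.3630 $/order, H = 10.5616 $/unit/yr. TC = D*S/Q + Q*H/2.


Ordering cost = D*S/Q = 586.5806
Holding cost = Q*H/2 = 299.0771
TC = 586.5806 + 299.0771 = 885.6576

885.6576 $/yr


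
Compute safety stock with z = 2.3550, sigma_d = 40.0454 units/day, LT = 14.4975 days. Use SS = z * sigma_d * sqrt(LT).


sqrt(LT) = sqrt(14.4975) = 3.8076
SS = 2.3550 * 40.0454 * 3.8076 = 359.0791

359.0791 units


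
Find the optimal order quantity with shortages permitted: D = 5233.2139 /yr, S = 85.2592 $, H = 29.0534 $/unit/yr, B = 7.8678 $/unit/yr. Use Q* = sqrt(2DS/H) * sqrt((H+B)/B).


sqrt(2DS/H) = 175.2554
sqrt((H+B)/B) = 2.1663
Q* = 175.2554 * 2.1663 = 379.6493

379.6493 units


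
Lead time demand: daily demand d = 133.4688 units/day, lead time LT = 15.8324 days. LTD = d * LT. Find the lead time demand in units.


LTD = 133.4688 * 15.8324 = 2113.1314

2113.1314 units


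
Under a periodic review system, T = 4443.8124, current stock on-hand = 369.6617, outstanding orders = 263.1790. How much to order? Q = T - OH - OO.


Inventory position = OH + OO = 369.6617 + 263.1790 = 632.8407
Q = 4443.8124 - 632.8407 = 3810.9717

3810.9717 units


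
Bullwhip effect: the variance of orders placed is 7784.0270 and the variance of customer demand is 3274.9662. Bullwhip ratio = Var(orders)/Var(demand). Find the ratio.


BW = 7784.0270 / 3274.9662 = 2.3768

2.3768


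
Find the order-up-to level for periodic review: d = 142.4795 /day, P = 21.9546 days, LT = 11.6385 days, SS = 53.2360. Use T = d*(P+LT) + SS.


P + LT = 33.5931
d*(P+LT) = 142.4795 * 33.5931 = 4786.3281
T = 4786.3281 + 53.2360 = 4839.5641

4839.5641 units


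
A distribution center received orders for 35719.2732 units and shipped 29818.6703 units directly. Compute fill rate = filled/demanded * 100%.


FR = 29818.6703 / 35719.2732 * 100 = 83.4806

83.4806%


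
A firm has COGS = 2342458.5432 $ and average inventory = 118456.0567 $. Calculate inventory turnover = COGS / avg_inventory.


Turnover = 2342458.5432 / 118456.0567 = 19.7749

19.7749


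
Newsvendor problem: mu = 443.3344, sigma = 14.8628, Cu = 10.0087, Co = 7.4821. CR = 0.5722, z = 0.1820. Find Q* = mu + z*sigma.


CR = Cu/(Cu+Co) = 10.0087/(10.0087+7.4821) = 0.5722
z = 0.1820
Q* = 443.3344 + 0.1820 * 14.8628 = 446.0394

446.0394 units


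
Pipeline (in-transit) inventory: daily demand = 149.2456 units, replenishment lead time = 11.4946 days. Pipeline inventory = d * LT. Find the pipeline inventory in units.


Pipeline = 149.2456 * 11.4946 = 1715.5185

1715.5185 units


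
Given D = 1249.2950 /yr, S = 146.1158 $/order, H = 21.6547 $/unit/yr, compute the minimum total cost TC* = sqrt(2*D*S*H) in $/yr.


2*D*S*H = 7905773.1634
TC* = sqrt(7905773.1634) = 2811.7207

2811.7207 $/yr


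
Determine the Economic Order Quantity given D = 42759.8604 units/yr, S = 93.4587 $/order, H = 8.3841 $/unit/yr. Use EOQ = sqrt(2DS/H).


2*D*S = 2 * 42759.8604 * 93.4587 = 7992561.9303
2*D*S/H = 953299.9285
EOQ = sqrt(953299.9285) = 976.3708

976.3708 units


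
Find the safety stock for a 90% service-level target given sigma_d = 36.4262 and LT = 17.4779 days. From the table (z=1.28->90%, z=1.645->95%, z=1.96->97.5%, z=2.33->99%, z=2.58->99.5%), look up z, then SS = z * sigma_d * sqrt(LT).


From the table, SL = 90% corresponds to z = 1.28
sqrt(LT) = sqrt(17.4779) = 4.1807
SS = 1.28 * 36.4262 * 4.1807 = 194.9254

194.9254 units


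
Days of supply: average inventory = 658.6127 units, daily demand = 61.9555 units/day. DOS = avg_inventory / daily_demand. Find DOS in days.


DOS = 658.6127 / 61.9555 = 10.6304

10.6304 days


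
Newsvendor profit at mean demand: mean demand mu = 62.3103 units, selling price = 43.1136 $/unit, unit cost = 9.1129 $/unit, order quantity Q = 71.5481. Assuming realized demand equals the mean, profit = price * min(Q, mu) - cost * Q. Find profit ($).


Sales at mu = min(71.5481, 62.3103) = 62.3103
Revenue = 43.1136 * 62.3103 = 2686.4214
Total cost = 9.1129 * 71.5481 = 652.0107
Profit = 2686.4214 - 652.0107 = 2034.4107

2034.4107 $


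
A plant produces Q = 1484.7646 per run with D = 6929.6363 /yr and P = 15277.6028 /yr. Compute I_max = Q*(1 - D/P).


D/P = 0.4536
1 - D/P = 0.5464
I_max = 1484.7646 * 0.5464 = 811.3030

811.3030 units


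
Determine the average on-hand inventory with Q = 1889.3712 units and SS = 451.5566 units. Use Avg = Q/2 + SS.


Q/2 = 944.6856
Avg = 944.6856 + 451.5566 = 1396.2422

1396.2422 units


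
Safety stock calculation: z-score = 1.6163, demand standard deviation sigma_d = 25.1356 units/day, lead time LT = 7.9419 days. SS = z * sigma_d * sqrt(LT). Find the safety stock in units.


sqrt(LT) = sqrt(7.9419) = 2.8181
SS = 1.6163 * 25.1356 * 2.8181 = 114.4916

114.4916 units


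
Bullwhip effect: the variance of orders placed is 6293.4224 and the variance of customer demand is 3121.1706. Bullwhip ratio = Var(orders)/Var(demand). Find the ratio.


BW = 6293.4224 / 3121.1706 = 2.0164

2.0164


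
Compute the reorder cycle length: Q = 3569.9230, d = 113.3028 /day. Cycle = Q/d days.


Cycle = 3569.9230 / 113.3028 = 31.5078

31.5078 days


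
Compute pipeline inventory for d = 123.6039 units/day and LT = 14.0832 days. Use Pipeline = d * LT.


Pipeline = 123.6039 * 14.0832 = 1740.7384

1740.7384 units


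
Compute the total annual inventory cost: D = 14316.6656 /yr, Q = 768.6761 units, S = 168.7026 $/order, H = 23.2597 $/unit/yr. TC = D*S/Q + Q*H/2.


Ordering cost = D*S/Q = 3142.1020
Holding cost = Q*H/2 = 8939.5877
TC = 3142.1020 + 8939.5877 = 12081.6897

12081.6897 $/yr


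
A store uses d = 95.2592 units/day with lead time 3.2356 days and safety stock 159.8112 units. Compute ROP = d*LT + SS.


d*LT = 95.2592 * 3.2356 = 308.2207
ROP = 308.2207 + 159.8112 = 468.0319

468.0319 units


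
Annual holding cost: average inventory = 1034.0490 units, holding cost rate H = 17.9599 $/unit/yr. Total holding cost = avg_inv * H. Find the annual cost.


Cost = 1034.0490 * 17.9599 = 18571.4166

18571.4166 $/yr


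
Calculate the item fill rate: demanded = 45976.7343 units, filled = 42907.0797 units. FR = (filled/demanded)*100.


FR = 42907.0797 / 45976.7343 * 100 = 93.3235

93.3235%


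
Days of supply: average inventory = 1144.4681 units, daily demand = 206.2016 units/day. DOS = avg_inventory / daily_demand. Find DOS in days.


DOS = 1144.4681 / 206.2016 = 5.5502

5.5502 days


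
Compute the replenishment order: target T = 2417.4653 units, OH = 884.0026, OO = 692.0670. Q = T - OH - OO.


Inventory position = OH + OO = 884.0026 + 692.0670 = 1576.0696
Q = 2417.4653 - 1576.0696 = 841.3957

841.3957 units


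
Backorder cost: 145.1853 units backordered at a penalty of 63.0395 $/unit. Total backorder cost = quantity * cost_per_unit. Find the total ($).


Total = 145.1853 * 63.0395 = 9152.4087

9152.4087 $


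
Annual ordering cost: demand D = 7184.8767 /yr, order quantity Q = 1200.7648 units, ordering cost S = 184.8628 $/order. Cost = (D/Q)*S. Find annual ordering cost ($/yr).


Number of orders = D/Q = 5.9836
Cost = 5.9836 * 184.8628 = 1106.1420

1106.1420 $/yr


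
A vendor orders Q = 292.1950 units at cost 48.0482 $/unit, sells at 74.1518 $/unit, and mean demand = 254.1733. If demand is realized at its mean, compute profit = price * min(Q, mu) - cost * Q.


Sales at mu = min(292.1950, 254.1733) = 254.1733
Revenue = 74.1518 * 254.1733 = 18847.4077
Total cost = 48.0482 * 292.1950 = 14039.4438
Profit = 18847.4077 - 14039.4438 = 4807.9639

4807.9639 $


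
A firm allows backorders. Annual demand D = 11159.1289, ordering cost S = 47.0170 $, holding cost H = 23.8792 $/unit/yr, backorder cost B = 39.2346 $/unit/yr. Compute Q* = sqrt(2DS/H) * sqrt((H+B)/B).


sqrt(2DS/H) = 209.6272
sqrt((H+B)/B) = 1.2683
Q* = 209.6272 * 1.2683 = 265.8736

265.8736 units


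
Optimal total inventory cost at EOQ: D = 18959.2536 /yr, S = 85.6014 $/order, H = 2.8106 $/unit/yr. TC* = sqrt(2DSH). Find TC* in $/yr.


2*D*S*H = 9122862.7456
TC* = sqrt(9122862.7456) = 3020.4077

3020.4077 $/yr


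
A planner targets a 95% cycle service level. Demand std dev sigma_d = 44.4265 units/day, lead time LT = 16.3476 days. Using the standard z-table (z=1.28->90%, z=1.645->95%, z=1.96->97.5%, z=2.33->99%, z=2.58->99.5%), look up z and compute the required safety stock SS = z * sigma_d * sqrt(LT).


From the table, SL = 95% corresponds to z = 1.645
sqrt(LT) = sqrt(16.3476) = 4.0432
SS = 1.645 * 44.4265 * 4.0432 = 295.4847

295.4847 units


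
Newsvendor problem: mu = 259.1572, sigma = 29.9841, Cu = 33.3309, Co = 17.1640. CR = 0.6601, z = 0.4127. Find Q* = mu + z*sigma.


CR = Cu/(Cu+Co) = 33.3309/(33.3309+17.1640) = 0.6601
z = 0.4127
Q* = 259.1572 + 0.4127 * 29.9841 = 271.5316

271.5316 units


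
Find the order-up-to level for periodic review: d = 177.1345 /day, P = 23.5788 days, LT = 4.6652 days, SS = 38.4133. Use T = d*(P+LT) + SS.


P + LT = 28.2440
d*(P+LT) = 177.1345 * 28.2440 = 5002.9868
T = 5002.9868 + 38.4133 = 5041.4001

5041.4001 units


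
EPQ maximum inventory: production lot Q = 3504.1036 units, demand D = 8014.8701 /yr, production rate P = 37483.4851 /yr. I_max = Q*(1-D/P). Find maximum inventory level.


D/P = 0.2138
1 - D/P = 0.7862
I_max = 3504.1036 * 0.7862 = 2754.8420

2754.8420 units


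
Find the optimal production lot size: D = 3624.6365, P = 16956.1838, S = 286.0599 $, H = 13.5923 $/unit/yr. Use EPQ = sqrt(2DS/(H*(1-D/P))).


1 - D/P = 1 - 0.2138 = 0.7862
H*(1-D/P) = 10.6867
2DS = 2073726.3095
EPQ = sqrt(194046.6028) = 440.5072

440.5072 units


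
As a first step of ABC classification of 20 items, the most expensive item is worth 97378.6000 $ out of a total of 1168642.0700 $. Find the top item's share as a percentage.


Top item = 97378.6000
Total = 1168642.0700
Percentage = 97378.6000 / 1168642.0700 * 100 = 8.3326

8.3326%


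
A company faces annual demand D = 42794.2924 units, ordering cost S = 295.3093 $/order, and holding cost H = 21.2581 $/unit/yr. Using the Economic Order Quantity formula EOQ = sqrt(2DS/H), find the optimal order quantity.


2*D*S = 2 * 42794.2924 * 295.3093 = 25275105.0653
2*D*S/H = 1188963.5040
EOQ = sqrt(1188963.5040) = 1090.3960

1090.3960 units


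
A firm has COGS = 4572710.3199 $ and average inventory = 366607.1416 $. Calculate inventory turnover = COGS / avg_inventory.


Turnover = 4572710.3199 / 366607.1416 = 12.4731

12.4731


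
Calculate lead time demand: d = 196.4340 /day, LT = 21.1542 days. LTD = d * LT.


LTD = 196.4340 * 21.1542 = 4155.4041

4155.4041 units


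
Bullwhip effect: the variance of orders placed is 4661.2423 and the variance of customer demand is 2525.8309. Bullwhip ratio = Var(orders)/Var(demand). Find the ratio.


BW = 4661.2423 / 2525.8309 = 1.8454

1.8454


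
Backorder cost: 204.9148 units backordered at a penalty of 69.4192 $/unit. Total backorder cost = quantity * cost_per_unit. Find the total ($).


Total = 204.9148 * 69.4192 = 14225.0215

14225.0215 $


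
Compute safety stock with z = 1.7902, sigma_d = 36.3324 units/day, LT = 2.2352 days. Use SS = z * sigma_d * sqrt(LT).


sqrt(LT) = sqrt(2.2352) = 1.4951
SS = 1.7902 * 36.3324 * 1.4951 = 97.2420

97.2420 units


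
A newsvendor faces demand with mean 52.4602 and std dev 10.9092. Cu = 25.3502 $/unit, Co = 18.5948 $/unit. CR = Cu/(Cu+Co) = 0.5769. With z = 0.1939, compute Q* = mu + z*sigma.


CR = Cu/(Cu+Co) = 25.3502/(25.3502+18.5948) = 0.5769
z = 0.1939
Q* = 52.4602 + 0.1939 * 10.9092 = 54.5755

54.5755 units


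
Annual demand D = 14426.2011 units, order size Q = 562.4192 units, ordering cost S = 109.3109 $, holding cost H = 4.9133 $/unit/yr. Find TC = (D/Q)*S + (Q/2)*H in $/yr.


Ordering cost = D*S/Q = 2803.8535
Holding cost = Q*H/2 = 1381.6671
TC = 2803.8535 + 1381.6671 = 4185.5206

4185.5206 $/yr


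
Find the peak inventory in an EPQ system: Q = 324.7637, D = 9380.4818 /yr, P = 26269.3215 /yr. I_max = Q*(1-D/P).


D/P = 0.3571
1 - D/P = 0.6429
I_max = 324.7637 * 0.6429 = 208.7942

208.7942 units


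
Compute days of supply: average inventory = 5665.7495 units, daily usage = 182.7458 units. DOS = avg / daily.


DOS = 5665.7495 / 182.7458 = 31.0034

31.0034 days


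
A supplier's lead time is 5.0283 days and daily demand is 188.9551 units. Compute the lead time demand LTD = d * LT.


LTD = 188.9551 * 5.0283 = 950.1229

950.1229 units


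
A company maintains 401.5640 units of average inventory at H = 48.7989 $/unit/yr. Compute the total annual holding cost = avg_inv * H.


Cost = 401.5640 * 48.7989 = 19595.8815

19595.8815 $/yr
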